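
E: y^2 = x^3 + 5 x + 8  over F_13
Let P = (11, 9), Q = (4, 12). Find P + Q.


P != Q, so use the chord formula.
s = (y2 - y1) / (x2 - x1) = (3) / (6) mod 13 = 7
x3 = s^2 - x1 - x2 mod 13 = 7^2 - 11 - 4 = 8
y3 = s (x1 - x3) - y1 mod 13 = 7 * (11 - 8) - 9 = 12

P + Q = (8, 12)


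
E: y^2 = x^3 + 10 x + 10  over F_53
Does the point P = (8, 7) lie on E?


Check whether y^2 = x^3 + 10 x + 10 (mod 53) for (x, y) = (8, 7).
LHS: y^2 = 7^2 mod 53 = 49
RHS: x^3 + 10 x + 10 = 8^3 + 10*8 + 10 mod 53 = 19
LHS != RHS

No, not on the curve


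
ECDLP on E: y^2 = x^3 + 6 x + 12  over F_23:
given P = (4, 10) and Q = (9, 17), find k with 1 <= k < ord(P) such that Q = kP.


Enumerate multiples of P until we hit Q = (9, 17):
  1P = (4, 10)
  2P = (17, 17)
  3P = (11, 11)
  4P = (16, 8)
  5P = (19, 4)
  6P = (2, 3)
  7P = (12, 8)
  8P = (20, 17)
  9P = (0, 9)
  10P = (9, 6)
  11P = (18, 15)
  12P = (5, 11)
  13P = (15, 2)
  14P = (7, 11)
  15P = (7, 12)
  16P = (15, 21)
  17P = (5, 12)
  18P = (18, 8)
  19P = (9, 17)
Match found at i = 19.

k = 19


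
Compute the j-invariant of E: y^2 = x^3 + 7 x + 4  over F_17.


Delta = -16(4 a^3 + 27 b^2) mod 17 = 2
-1728 * (4 a)^3 = -1728 * (4*7)^3 mod 17 = 13
j = 13 * 2^(-1) mod 17 = 15

j = 15 (mod 17)


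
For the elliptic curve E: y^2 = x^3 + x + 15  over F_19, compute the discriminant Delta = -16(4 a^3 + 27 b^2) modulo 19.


4 a^3 + 27 b^2 = 4*1^3 + 27*15^2 = 4 + 6075 = 6079
Delta = -16 * (6079) = -97264
Delta mod 19 = 16

Delta = 16 (mod 19)


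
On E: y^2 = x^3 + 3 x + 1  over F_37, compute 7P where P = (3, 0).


k = 7 = 111_2 (binary, LSB first: 111)
Double-and-add from P = (3, 0):
  bit 0 = 1: acc = O + (3, 0) = (3, 0)
  bit 1 = 1: acc = (3, 0) + O = (3, 0)
  bit 2 = 1: acc = (3, 0) + O = (3, 0)

7P = (3, 0)


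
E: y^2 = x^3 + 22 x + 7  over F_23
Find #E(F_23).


For each x in F_23, count y with y^2 = x^3 + 22 x + 7 mod 23:
  x = 2: RHS = 13, y in [6, 17]  -> 2 point(s)
  x = 3: RHS = 8, y in [10, 13]  -> 2 point(s)
  x = 5: RHS = 12, y in [9, 14]  -> 2 point(s)
  x = 10: RHS = 8, y in [10, 13]  -> 2 point(s)
  x = 11: RHS = 16, y in [4, 19]  -> 2 point(s)
  x = 13: RHS = 6, y in [11, 12]  -> 2 point(s)
  x = 14: RHS = 0, y in [0]  -> 1 point(s)
  x = 15: RHS = 9, y in [3, 20]  -> 2 point(s)
  x = 16: RHS = 16, y in [4, 19]  -> 2 point(s)
  x = 17: RHS = 4, y in [2, 21]  -> 2 point(s)
  x = 18: RHS = 2, y in [5, 18]  -> 2 point(s)
  x = 19: RHS = 16, y in [4, 19]  -> 2 point(s)
  x = 20: RHS = 6, y in [11, 12]  -> 2 point(s)
  x = 21: RHS = 1, y in [1, 22]  -> 2 point(s)
Affine points: 27. Add the point at infinity: total = 28.

#E(F_23) = 28


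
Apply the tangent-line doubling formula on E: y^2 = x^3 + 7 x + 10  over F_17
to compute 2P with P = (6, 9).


Doubling: s = (3 x1^2 + a) / (2 y1)
s = (3*6^2 + 7) / (2*9) mod 17 = 13
x3 = s^2 - 2 x1 mod 17 = 13^2 - 2*6 = 4
y3 = s (x1 - x3) - y1 mod 17 = 13 * (6 - 4) - 9 = 0

2P = (4, 0)


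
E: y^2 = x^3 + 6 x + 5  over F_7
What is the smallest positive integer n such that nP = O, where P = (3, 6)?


Compute successive multiples of P until we hit O:
  1P = (3, 6)
  2P = (2, 2)
  3P = (4, 4)
  4P = (4, 3)
  5P = (2, 5)
  6P = (3, 1)
  7P = O

ord(P) = 7


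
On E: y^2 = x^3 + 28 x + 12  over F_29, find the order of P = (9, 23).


Compute successive multiples of P until we hit O:
  1P = (9, 23)
  2P = (27, 21)
  3P = (17, 23)
  4P = (3, 6)
  5P = (21, 1)
  6P = (8, 9)
  7P = (5, 4)
  8P = (14, 4)
  ... (continuing to 24P)
  24P = O

ord(P) = 24


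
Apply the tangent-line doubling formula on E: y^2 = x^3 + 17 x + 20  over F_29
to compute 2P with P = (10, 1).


Doubling: s = (3 x1^2 + a) / (2 y1)
s = (3*10^2 + 17) / (2*1) mod 29 = 28
x3 = s^2 - 2 x1 mod 29 = 28^2 - 2*10 = 10
y3 = s (x1 - x3) - y1 mod 29 = 28 * (10 - 10) - 1 = 28

2P = (10, 28)


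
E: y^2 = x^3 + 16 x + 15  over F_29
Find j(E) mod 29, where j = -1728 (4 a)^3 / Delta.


Delta = -16(4 a^3 + 27 b^2) mod 29 = 24
-1728 * (4 a)^3 = -1728 * (4*16)^3 mod 29 = 11
j = 11 * 24^(-1) mod 29 = 21

j = 21 (mod 29)


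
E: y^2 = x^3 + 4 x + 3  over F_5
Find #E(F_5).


For each x in F_5, count y with y^2 = x^3 + 4 x + 3 mod 5:
  x = 2: RHS = 4, y in [2, 3]  -> 2 point(s)
Affine points: 2. Add the point at infinity: total = 3.

#E(F_5) = 3


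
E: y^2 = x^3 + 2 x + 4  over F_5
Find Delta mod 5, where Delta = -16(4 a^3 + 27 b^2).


4 a^3 + 27 b^2 = 4*2^3 + 27*4^2 = 32 + 432 = 464
Delta = -16 * (464) = -7424
Delta mod 5 = 1

Delta = 1 (mod 5)


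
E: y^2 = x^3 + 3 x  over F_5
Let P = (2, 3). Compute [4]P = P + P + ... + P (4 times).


k = 4 = 100_2 (binary, LSB first: 001)
Double-and-add from P = (2, 3):
  bit 0 = 0: acc unchanged = O
  bit 1 = 0: acc unchanged = O
  bit 2 = 1: acc = O + (4, 1) = (4, 1)

4P = (4, 1)


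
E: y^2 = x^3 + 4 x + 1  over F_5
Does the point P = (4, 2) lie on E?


Check whether y^2 = x^3 + 4 x + 1 (mod 5) for (x, y) = (4, 2).
LHS: y^2 = 2^2 mod 5 = 4
RHS: x^3 + 4 x + 1 = 4^3 + 4*4 + 1 mod 5 = 1
LHS != RHS

No, not on the curve


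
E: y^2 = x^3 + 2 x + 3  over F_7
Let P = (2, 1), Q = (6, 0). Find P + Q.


P != Q, so use the chord formula.
s = (y2 - y1) / (x2 - x1) = (6) / (4) mod 7 = 5
x3 = s^2 - x1 - x2 mod 7 = 5^2 - 2 - 6 = 3
y3 = s (x1 - x3) - y1 mod 7 = 5 * (2 - 3) - 1 = 1

P + Q = (3, 1)


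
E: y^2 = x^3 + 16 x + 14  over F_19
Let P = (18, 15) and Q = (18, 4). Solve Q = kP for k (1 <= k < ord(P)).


Enumerate multiples of P until we hit Q = (18, 4):
  1P = (18, 15)
  2P = (2, 4)
  3P = (4, 16)
  4P = (13, 5)
  5P = (11, 18)
  6P = (15, 0)
  7P = (11, 1)
  8P = (13, 14)
  9P = (4, 3)
  10P = (2, 15)
  11P = (18, 4)
Match found at i = 11.

k = 11


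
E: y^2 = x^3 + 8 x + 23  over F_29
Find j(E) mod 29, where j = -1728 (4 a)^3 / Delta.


Delta = -16(4 a^3 + 27 b^2) mod 29 = 23
-1728 * (4 a)^3 = -1728 * (4*8)^3 mod 29 = 5
j = 5 * 23^(-1) mod 29 = 4

j = 4 (mod 29)


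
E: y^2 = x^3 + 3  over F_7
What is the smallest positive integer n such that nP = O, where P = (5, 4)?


Compute successive multiples of P until we hit O:
  1P = (5, 4)
  2P = (1, 2)
  3P = (3, 4)
  4P = (6, 3)
  5P = (4, 2)
  6P = (2, 2)
  7P = (2, 5)
  8P = (4, 5)
  ... (continuing to 13P)
  13P = O

ord(P) = 13


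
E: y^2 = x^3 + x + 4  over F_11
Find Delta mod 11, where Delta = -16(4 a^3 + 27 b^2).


4 a^3 + 27 b^2 = 4*1^3 + 27*4^2 = 4 + 432 = 436
Delta = -16 * (436) = -6976
Delta mod 11 = 9

Delta = 9 (mod 11)


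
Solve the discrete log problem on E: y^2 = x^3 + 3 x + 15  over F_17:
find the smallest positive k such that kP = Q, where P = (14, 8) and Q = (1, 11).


Enumerate multiples of P until we hit Q = (1, 11):
  1P = (14, 8)
  2P = (5, 11)
  3P = (0, 10)
  4P = (11, 11)
  5P = (10, 5)
  6P = (1, 6)
  7P = (15, 1)
  8P = (3, 0)
  9P = (15, 16)
  10P = (1, 11)
Match found at i = 10.

k = 10


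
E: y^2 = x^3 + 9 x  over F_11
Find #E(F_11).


For each x in F_11, count y with y^2 = x^3 + 9 x + 0 mod 11:
  x = 0: RHS = 0, y in [0]  -> 1 point(s)
  x = 2: RHS = 4, y in [2, 9]  -> 2 point(s)
  x = 4: RHS = 1, y in [1, 10]  -> 2 point(s)
  x = 5: RHS = 5, y in [4, 7]  -> 2 point(s)
  x = 8: RHS = 1, y in [1, 10]  -> 2 point(s)
  x = 10: RHS = 1, y in [1, 10]  -> 2 point(s)
Affine points: 11. Add the point at infinity: total = 12.

#E(F_11) = 12


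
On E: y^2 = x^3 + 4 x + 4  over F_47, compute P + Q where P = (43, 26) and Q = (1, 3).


P != Q, so use the chord formula.
s = (y2 - y1) / (x2 - x1) = (24) / (5) mod 47 = 33
x3 = s^2 - x1 - x2 mod 47 = 33^2 - 43 - 1 = 11
y3 = s (x1 - x3) - y1 mod 47 = 33 * (43 - 11) - 26 = 43

P + Q = (11, 43)


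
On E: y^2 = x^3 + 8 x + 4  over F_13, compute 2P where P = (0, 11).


Doubling: s = (3 x1^2 + a) / (2 y1)
s = (3*0^2 + 8) / (2*11) mod 13 = 11
x3 = s^2 - 2 x1 mod 13 = 11^2 - 2*0 = 4
y3 = s (x1 - x3) - y1 mod 13 = 11 * (0 - 4) - 11 = 10

2P = (4, 10)


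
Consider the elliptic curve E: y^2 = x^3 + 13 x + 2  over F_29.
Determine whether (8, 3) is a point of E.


Check whether y^2 = x^3 + 13 x + 2 (mod 29) for (x, y) = (8, 3).
LHS: y^2 = 3^2 mod 29 = 9
RHS: x^3 + 13 x + 2 = 8^3 + 13*8 + 2 mod 29 = 9
LHS = RHS

Yes, on the curve


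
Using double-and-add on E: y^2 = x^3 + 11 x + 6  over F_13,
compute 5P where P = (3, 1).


k = 5 = 101_2 (binary, LSB first: 101)
Double-and-add from P = (3, 1):
  bit 0 = 1: acc = O + (3, 1) = (3, 1)
  bit 1 = 0: acc unchanged = (3, 1)
  bit 2 = 1: acc = (3, 1) + (2, 6) = (7, 6)

5P = (7, 6)


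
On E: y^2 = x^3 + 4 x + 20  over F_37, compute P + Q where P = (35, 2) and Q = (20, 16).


P != Q, so use the chord formula.
s = (y2 - y1) / (x2 - x1) = (14) / (22) mod 37 = 4
x3 = s^2 - x1 - x2 mod 37 = 4^2 - 35 - 20 = 35
y3 = s (x1 - x3) - y1 mod 37 = 4 * (35 - 35) - 2 = 35

P + Q = (35, 35)


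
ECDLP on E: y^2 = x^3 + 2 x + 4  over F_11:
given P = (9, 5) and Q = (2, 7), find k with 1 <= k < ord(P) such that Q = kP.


Enumerate multiples of P until we hit Q = (2, 7):
  1P = (9, 5)
  2P = (2, 7)
Match found at i = 2.

k = 2


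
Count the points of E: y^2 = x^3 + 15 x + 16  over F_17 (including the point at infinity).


For each x in F_17, count y with y^2 = x^3 + 15 x + 16 mod 17:
  x = 0: RHS = 16, y in [4, 13]  -> 2 point(s)
  x = 1: RHS = 15, y in [7, 10]  -> 2 point(s)
  x = 4: RHS = 4, y in [2, 15]  -> 2 point(s)
  x = 6: RHS = 16, y in [4, 13]  -> 2 point(s)
  x = 8: RHS = 2, y in [6, 11]  -> 2 point(s)
  x = 9: RHS = 13, y in [8, 9]  -> 2 point(s)
  x = 11: RHS = 16, y in [4, 13]  -> 2 point(s)
  x = 16: RHS = 0, y in [0]  -> 1 point(s)
Affine points: 15. Add the point at infinity: total = 16.

#E(F_17) = 16


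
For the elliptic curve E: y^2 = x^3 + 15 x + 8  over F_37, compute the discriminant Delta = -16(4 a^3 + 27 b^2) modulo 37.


4 a^3 + 27 b^2 = 4*15^3 + 27*8^2 = 13500 + 1728 = 15228
Delta = -16 * (15228) = -243648
Delta mod 37 = 34

Delta = 34 (mod 37)


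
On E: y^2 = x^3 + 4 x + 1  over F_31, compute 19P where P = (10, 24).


k = 19 = 10011_2 (binary, LSB first: 11001)
Double-and-add from P = (10, 24):
  bit 0 = 1: acc = O + (10, 24) = (10, 24)
  bit 1 = 1: acc = (10, 24) + (27, 13) = (3, 28)
  bit 2 = 0: acc unchanged = (3, 28)
  bit 3 = 0: acc unchanged = (3, 28)
  bit 4 = 1: acc = (3, 28) + (8, 7) = (24, 23)

19P = (24, 23)


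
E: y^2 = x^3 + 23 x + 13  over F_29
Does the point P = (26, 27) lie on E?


Check whether y^2 = x^3 + 23 x + 13 (mod 29) for (x, y) = (26, 27).
LHS: y^2 = 27^2 mod 29 = 4
RHS: x^3 + 23 x + 13 = 26^3 + 23*26 + 13 mod 29 = 4
LHS = RHS

Yes, on the curve


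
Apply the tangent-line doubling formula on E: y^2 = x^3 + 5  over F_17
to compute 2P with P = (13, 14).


Doubling: s = (3 x1^2 + a) / (2 y1)
s = (3*13^2 + 0) / (2*14) mod 17 = 9
x3 = s^2 - 2 x1 mod 17 = 9^2 - 2*13 = 4
y3 = s (x1 - x3) - y1 mod 17 = 9 * (13 - 4) - 14 = 16

2P = (4, 16)


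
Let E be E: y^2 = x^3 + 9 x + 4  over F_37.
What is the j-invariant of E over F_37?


Delta = -16(4 a^3 + 27 b^2) mod 37 = 8
-1728 * (4 a)^3 = -1728 * (4*9)^3 mod 37 = 26
j = 26 * 8^(-1) mod 37 = 31

j = 31 (mod 37)


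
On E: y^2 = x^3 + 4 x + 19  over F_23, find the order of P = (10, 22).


Compute successive multiples of P until we hit O:
  1P = (10, 22)
  2P = (15, 2)
  3P = (14, 17)
  4P = (2, 14)
  5P = (12, 22)
  6P = (1, 1)
  7P = (20, 16)
  8P = (9, 5)
  ... (continuing to 33P)
  33P = O

ord(P) = 33


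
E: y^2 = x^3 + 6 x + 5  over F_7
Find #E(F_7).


For each x in F_7, count y with y^2 = x^3 + 6 x + 5 mod 7:
  x = 2: RHS = 4, y in [2, 5]  -> 2 point(s)
  x = 3: RHS = 1, y in [1, 6]  -> 2 point(s)
  x = 4: RHS = 2, y in [3, 4]  -> 2 point(s)
Affine points: 6. Add the point at infinity: total = 7.

#E(F_7) = 7


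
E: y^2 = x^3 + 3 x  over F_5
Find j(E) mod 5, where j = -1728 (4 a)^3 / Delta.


Delta = -16(4 a^3 + 27 b^2) mod 5 = 2
-1728 * (4 a)^3 = -1728 * (4*3)^3 mod 5 = 1
j = 1 * 2^(-1) mod 5 = 3

j = 3 (mod 5)


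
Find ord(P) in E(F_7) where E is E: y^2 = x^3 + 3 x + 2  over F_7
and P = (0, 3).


Compute successive multiples of P until we hit O:
  1P = (0, 3)
  2P = (2, 3)
  3P = (5, 4)
  4P = (4, 6)
  5P = (4, 1)
  6P = (5, 3)
  7P = (2, 4)
  8P = (0, 4)
  ... (continuing to 9P)
  9P = O

ord(P) = 9


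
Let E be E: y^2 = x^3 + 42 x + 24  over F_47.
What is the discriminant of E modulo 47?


4 a^3 + 27 b^2 = 4*42^3 + 27*24^2 = 296352 + 15552 = 311904
Delta = -16 * (311904) = -4990464
Delta mod 47 = 43

Delta = 43 (mod 47)


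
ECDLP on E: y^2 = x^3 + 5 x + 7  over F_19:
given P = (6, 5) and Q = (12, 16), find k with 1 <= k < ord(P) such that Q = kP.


Enumerate multiples of P until we hit Q = (12, 16):
  1P = (6, 5)
  2P = (11, 5)
  3P = (2, 14)
  4P = (3, 12)
  5P = (7, 10)
  6P = (12, 3)
  7P = (18, 18)
  8P = (0, 11)
  9P = (14, 3)
  10P = (5, 9)
  11P = (5, 10)
  12P = (14, 16)
  13P = (0, 8)
  14P = (18, 1)
  15P = (12, 16)
Match found at i = 15.

k = 15


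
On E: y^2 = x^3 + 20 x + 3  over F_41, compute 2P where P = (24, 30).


Doubling: s = (3 x1^2 + a) / (2 y1)
s = (3*24^2 + 20) / (2*30) mod 41 = 10
x3 = s^2 - 2 x1 mod 41 = 10^2 - 2*24 = 11
y3 = s (x1 - x3) - y1 mod 41 = 10 * (24 - 11) - 30 = 18

2P = (11, 18)


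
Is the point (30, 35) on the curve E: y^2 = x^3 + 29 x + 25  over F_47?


Check whether y^2 = x^3 + 29 x + 25 (mod 47) for (x, y) = (30, 35).
LHS: y^2 = 35^2 mod 47 = 3
RHS: x^3 + 29 x + 25 = 30^3 + 29*30 + 25 mod 47 = 24
LHS != RHS

No, not on the curve


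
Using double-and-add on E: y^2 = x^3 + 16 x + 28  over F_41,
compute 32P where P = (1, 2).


k = 32 = 100000_2 (binary, LSB first: 000001)
Double-and-add from P = (1, 2):
  bit 0 = 0: acc unchanged = O
  bit 1 = 0: acc unchanged = O
  bit 2 = 0: acc unchanged = O
  bit 3 = 0: acc unchanged = O
  bit 4 = 0: acc unchanged = O
  bit 5 = 1: acc = O + (11, 10) = (11, 10)

32P = (11, 10)


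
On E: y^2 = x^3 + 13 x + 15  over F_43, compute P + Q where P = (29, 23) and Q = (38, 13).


P != Q, so use the chord formula.
s = (y2 - y1) / (x2 - x1) = (33) / (9) mod 43 = 18
x3 = s^2 - x1 - x2 mod 43 = 18^2 - 29 - 38 = 42
y3 = s (x1 - x3) - y1 mod 43 = 18 * (29 - 42) - 23 = 1

P + Q = (42, 1)


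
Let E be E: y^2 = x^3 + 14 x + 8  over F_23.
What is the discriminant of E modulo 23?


4 a^3 + 27 b^2 = 4*14^3 + 27*8^2 = 10976 + 1728 = 12704
Delta = -16 * (12704) = -203264
Delta mod 23 = 10

Delta = 10 (mod 23)


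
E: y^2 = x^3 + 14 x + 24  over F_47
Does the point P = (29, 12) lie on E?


Check whether y^2 = x^3 + 14 x + 24 (mod 47) for (x, y) = (29, 12).
LHS: y^2 = 12^2 mod 47 = 3
RHS: x^3 + 14 x + 24 = 29^3 + 14*29 + 24 mod 47 = 3
LHS = RHS

Yes, on the curve


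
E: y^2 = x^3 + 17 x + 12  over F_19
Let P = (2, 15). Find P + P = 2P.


Doubling: s = (3 x1^2 + a) / (2 y1)
s = (3*2^2 + 17) / (2*15) mod 19 = 13
x3 = s^2 - 2 x1 mod 19 = 13^2 - 2*2 = 13
y3 = s (x1 - x3) - y1 mod 19 = 13 * (2 - 13) - 15 = 13

2P = (13, 13)


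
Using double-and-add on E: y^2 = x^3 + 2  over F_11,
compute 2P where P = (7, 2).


k = 2 = 10_2 (binary, LSB first: 01)
Double-and-add from P = (7, 2):
  bit 0 = 0: acc unchanged = O
  bit 1 = 1: acc = O + (9, 7) = (9, 7)

2P = (9, 7)


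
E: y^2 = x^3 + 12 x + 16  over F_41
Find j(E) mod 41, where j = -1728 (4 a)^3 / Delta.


Delta = -16(4 a^3 + 27 b^2) mod 41 = 11
-1728 * (4 a)^3 = -1728 * (4*12)^3 mod 41 = 33
j = 33 * 11^(-1) mod 41 = 3

j = 3 (mod 41)


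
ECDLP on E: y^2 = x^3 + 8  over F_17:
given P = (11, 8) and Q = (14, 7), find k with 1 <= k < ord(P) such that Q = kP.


Enumerate multiples of P until we hit Q = (14, 7):
  1P = (11, 8)
  2P = (14, 10)
  3P = (0, 5)
  4P = (2, 13)
  5P = (2, 4)
  6P = (0, 12)
  7P = (14, 7)
Match found at i = 7.

k = 7


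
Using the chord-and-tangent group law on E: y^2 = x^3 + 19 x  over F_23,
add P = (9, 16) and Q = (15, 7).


P != Q, so use the chord formula.
s = (y2 - y1) / (x2 - x1) = (14) / (6) mod 23 = 10
x3 = s^2 - x1 - x2 mod 23 = 10^2 - 9 - 15 = 7
y3 = s (x1 - x3) - y1 mod 23 = 10 * (9 - 7) - 16 = 4

P + Q = (7, 4)


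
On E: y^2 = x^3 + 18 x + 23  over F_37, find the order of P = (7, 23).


Compute successive multiples of P until we hit O:
  1P = (7, 23)
  2P = (22, 35)
  3P = (19, 34)
  4P = (27, 8)
  5P = (29, 12)
  6P = (29, 25)
  7P = (27, 29)
  8P = (19, 3)
  ... (continuing to 11P)
  11P = O

ord(P) = 11


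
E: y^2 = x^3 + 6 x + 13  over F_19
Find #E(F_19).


For each x in F_19, count y with y^2 = x^3 + 6 x + 13 mod 19:
  x = 1: RHS = 1, y in [1, 18]  -> 2 point(s)
  x = 3: RHS = 1, y in [1, 18]  -> 2 point(s)
  x = 4: RHS = 6, y in [5, 14]  -> 2 point(s)
  x = 5: RHS = 16, y in [4, 15]  -> 2 point(s)
  x = 9: RHS = 17, y in [6, 13]  -> 2 point(s)
  x = 10: RHS = 9, y in [3, 16]  -> 2 point(s)
  x = 11: RHS = 4, y in [2, 17]  -> 2 point(s)
  x = 15: RHS = 1, y in [1, 18]  -> 2 point(s)
  x = 16: RHS = 6, y in [5, 14]  -> 2 point(s)
  x = 18: RHS = 6, y in [5, 14]  -> 2 point(s)
Affine points: 20. Add the point at infinity: total = 21.

#E(F_19) = 21


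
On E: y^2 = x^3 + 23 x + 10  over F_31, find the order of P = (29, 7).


Compute successive multiples of P until we hit O:
  1P = (29, 7)
  2P = (18, 5)
  3P = (24, 8)
  4P = (14, 21)
  5P = (28, 21)
  6P = (15, 14)
  7P = (26, 7)
  8P = (7, 24)
  ... (continuing to 19P)
  19P = O

ord(P) = 19


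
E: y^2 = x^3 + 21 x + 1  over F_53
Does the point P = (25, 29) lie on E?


Check whether y^2 = x^3 + 21 x + 1 (mod 53) for (x, y) = (25, 29).
LHS: y^2 = 29^2 mod 53 = 46
RHS: x^3 + 21 x + 1 = 25^3 + 21*25 + 1 mod 53 = 39
LHS != RHS

No, not on the curve


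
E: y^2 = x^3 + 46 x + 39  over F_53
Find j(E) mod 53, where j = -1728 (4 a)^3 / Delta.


Delta = -16(4 a^3 + 27 b^2) mod 53 = 32
-1728 * (4 a)^3 = -1728 * (4*46)^3 mod 53 = 2
j = 2 * 32^(-1) mod 53 = 10

j = 10 (mod 53)


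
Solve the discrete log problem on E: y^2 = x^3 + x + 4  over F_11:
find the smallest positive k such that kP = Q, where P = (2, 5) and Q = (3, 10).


Enumerate multiples of P until we hit Q = (3, 10):
  1P = (2, 5)
  2P = (0, 2)
  3P = (3, 10)
Match found at i = 3.

k = 3


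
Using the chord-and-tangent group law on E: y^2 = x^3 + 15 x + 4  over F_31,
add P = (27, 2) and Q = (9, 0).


P != Q, so use the chord formula.
s = (y2 - y1) / (x2 - x1) = (29) / (13) mod 31 = 7
x3 = s^2 - x1 - x2 mod 31 = 7^2 - 27 - 9 = 13
y3 = s (x1 - x3) - y1 mod 31 = 7 * (27 - 13) - 2 = 3

P + Q = (13, 3)


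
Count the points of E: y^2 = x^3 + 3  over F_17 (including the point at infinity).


For each x in F_17, count y with y^2 = x^3 + 0 x + 3 mod 17:
  x = 1: RHS = 4, y in [2, 15]  -> 2 point(s)
  x = 3: RHS = 13, y in [8, 9]  -> 2 point(s)
  x = 4: RHS = 16, y in [4, 13]  -> 2 point(s)
  x = 5: RHS = 9, y in [3, 14]  -> 2 point(s)
  x = 6: RHS = 15, y in [7, 10]  -> 2 point(s)
  x = 9: RHS = 1, y in [1, 16]  -> 2 point(s)
  x = 10: RHS = 0, y in [0]  -> 1 point(s)
  x = 11: RHS = 8, y in [5, 12]  -> 2 point(s)
  x = 16: RHS = 2, y in [6, 11]  -> 2 point(s)
Affine points: 17. Add the point at infinity: total = 18.

#E(F_17) = 18


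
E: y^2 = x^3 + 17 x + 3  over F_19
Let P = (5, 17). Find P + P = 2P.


Doubling: s = (3 x1^2 + a) / (2 y1)
s = (3*5^2 + 17) / (2*17) mod 19 = 15
x3 = s^2 - 2 x1 mod 19 = 15^2 - 2*5 = 6
y3 = s (x1 - x3) - y1 mod 19 = 15 * (5 - 6) - 17 = 6

2P = (6, 6)


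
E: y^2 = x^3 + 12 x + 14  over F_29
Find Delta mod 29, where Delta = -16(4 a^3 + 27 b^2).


4 a^3 + 27 b^2 = 4*12^3 + 27*14^2 = 6912 + 5292 = 12204
Delta = -16 * (12204) = -195264
Delta mod 29 = 22

Delta = 22 (mod 29)


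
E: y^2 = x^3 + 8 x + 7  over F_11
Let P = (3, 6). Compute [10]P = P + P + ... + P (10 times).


k = 10 = 1010_2 (binary, LSB first: 0101)
Double-and-add from P = (3, 6):
  bit 0 = 0: acc unchanged = O
  bit 1 = 1: acc = O + (9, 4) = (9, 4)
  bit 2 = 0: acc unchanged = (9, 4)
  bit 3 = 1: acc = (9, 4) + (1, 7) = (2, 3)

10P = (2, 3)


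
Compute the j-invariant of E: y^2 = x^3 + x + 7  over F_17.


Delta = -16(4 a^3 + 27 b^2) mod 17 = 1
-1728 * (4 a)^3 = -1728 * (4*1)^3 mod 17 = 10
j = 10 * 1^(-1) mod 17 = 10

j = 10 (mod 17)


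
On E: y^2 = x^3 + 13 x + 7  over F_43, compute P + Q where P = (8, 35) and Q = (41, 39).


P != Q, so use the chord formula.
s = (y2 - y1) / (x2 - x1) = (4) / (33) mod 43 = 34
x3 = s^2 - x1 - x2 mod 43 = 34^2 - 8 - 41 = 32
y3 = s (x1 - x3) - y1 mod 43 = 34 * (8 - 32) - 35 = 9

P + Q = (32, 9)


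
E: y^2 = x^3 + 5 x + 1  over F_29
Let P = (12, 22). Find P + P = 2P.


Doubling: s = (3 x1^2 + a) / (2 y1)
s = (3*12^2 + 5) / (2*22) mod 29 = 4
x3 = s^2 - 2 x1 mod 29 = 4^2 - 2*12 = 21
y3 = s (x1 - x3) - y1 mod 29 = 4 * (12 - 21) - 22 = 0

2P = (21, 0)


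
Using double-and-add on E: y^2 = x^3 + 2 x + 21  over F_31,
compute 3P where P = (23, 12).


k = 3 = 11_2 (binary, LSB first: 11)
Double-and-add from P = (23, 12):
  bit 0 = 1: acc = O + (23, 12) = (23, 12)
  bit 1 = 1: acc = (23, 12) + (23, 19) = O

3P = O


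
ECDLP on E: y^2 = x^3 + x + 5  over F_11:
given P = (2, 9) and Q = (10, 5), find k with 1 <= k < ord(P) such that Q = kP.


Enumerate multiples of P until we hit Q = (10, 5):
  1P = (2, 9)
  2P = (10, 6)
  3P = (0, 4)
  4P = (7, 6)
  5P = (5, 6)
  6P = (5, 5)
  7P = (7, 5)
  8P = (0, 7)
  9P = (10, 5)
Match found at i = 9.

k = 9


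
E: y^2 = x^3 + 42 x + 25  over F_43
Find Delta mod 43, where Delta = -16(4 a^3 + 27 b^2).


4 a^3 + 27 b^2 = 4*42^3 + 27*25^2 = 296352 + 16875 = 313227
Delta = -16 * (313227) = -5011632
Delta mod 43 = 18

Delta = 18 (mod 43)


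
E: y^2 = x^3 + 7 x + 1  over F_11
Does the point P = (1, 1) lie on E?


Check whether y^2 = x^3 + 7 x + 1 (mod 11) for (x, y) = (1, 1).
LHS: y^2 = 1^2 mod 11 = 1
RHS: x^3 + 7 x + 1 = 1^3 + 7*1 + 1 mod 11 = 9
LHS != RHS

No, not on the curve


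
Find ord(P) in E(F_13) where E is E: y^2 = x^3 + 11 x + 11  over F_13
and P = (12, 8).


Compute successive multiples of P until we hit O:
  1P = (12, 8)
  2P = (5, 3)
  3P = (5, 10)
  4P = (12, 5)
  5P = O

ord(P) = 5


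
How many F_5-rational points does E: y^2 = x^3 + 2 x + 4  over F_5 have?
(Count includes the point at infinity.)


For each x in F_5, count y with y^2 = x^3 + 2 x + 4 mod 5:
  x = 0: RHS = 4, y in [2, 3]  -> 2 point(s)
  x = 2: RHS = 1, y in [1, 4]  -> 2 point(s)
  x = 4: RHS = 1, y in [1, 4]  -> 2 point(s)
Affine points: 6. Add the point at infinity: total = 7.

#E(F_5) = 7


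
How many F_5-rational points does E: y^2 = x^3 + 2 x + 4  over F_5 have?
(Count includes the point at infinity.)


For each x in F_5, count y with y^2 = x^3 + 2 x + 4 mod 5:
  x = 0: RHS = 4, y in [2, 3]  -> 2 point(s)
  x = 2: RHS = 1, y in [1, 4]  -> 2 point(s)
  x = 4: RHS = 1, y in [1, 4]  -> 2 point(s)
Affine points: 6. Add the point at infinity: total = 7.

#E(F_5) = 7


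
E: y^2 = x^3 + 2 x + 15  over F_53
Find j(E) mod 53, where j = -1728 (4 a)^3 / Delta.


Delta = -16(4 a^3 + 27 b^2) mod 53 = 20
-1728 * (4 a)^3 = -1728 * (4*2)^3 mod 53 = 46
j = 46 * 20^(-1) mod 53 = 50

j = 50 (mod 53)


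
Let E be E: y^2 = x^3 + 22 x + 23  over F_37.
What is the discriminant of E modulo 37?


4 a^3 + 27 b^2 = 4*22^3 + 27*23^2 = 42592 + 14283 = 56875
Delta = -16 * (56875) = -910000
Delta mod 37 = 15

Delta = 15 (mod 37)


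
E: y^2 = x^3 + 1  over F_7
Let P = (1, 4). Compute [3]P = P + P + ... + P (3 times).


k = 3 = 11_2 (binary, LSB first: 11)
Double-and-add from P = (1, 4):
  bit 0 = 1: acc = O + (1, 4) = (1, 4)
  bit 1 = 1: acc = (1, 4) + (0, 6) = (3, 0)

3P = (3, 0)


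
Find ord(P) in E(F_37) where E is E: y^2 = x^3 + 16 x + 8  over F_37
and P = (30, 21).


Compute successive multiples of P until we hit O:
  1P = (30, 21)
  2P = (23, 0)
  3P = (30, 16)
  4P = O

ord(P) = 4


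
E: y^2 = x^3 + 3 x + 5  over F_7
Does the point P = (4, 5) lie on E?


Check whether y^2 = x^3 + 3 x + 5 (mod 7) for (x, y) = (4, 5).
LHS: y^2 = 5^2 mod 7 = 4
RHS: x^3 + 3 x + 5 = 4^3 + 3*4 + 5 mod 7 = 4
LHS = RHS

Yes, on the curve


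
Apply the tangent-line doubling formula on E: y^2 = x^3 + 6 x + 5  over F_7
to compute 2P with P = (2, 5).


Doubling: s = (3 x1^2 + a) / (2 y1)
s = (3*2^2 + 6) / (2*5) mod 7 = 6
x3 = s^2 - 2 x1 mod 7 = 6^2 - 2*2 = 4
y3 = s (x1 - x3) - y1 mod 7 = 6 * (2 - 4) - 5 = 4

2P = (4, 4)


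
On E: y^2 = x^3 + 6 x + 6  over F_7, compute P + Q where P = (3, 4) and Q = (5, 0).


P != Q, so use the chord formula.
s = (y2 - y1) / (x2 - x1) = (3) / (2) mod 7 = 5
x3 = s^2 - x1 - x2 mod 7 = 5^2 - 3 - 5 = 3
y3 = s (x1 - x3) - y1 mod 7 = 5 * (3 - 3) - 4 = 3

P + Q = (3, 3)


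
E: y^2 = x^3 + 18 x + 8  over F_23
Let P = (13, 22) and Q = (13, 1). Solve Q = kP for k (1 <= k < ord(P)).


Enumerate multiples of P until we hit Q = (13, 1):
  1P = (13, 22)
  2P = (1, 2)
  3P = (22, 9)
  4P = (4, 11)
  5P = (18, 0)
  6P = (4, 12)
  7P = (22, 14)
  8P = (1, 21)
  9P = (13, 1)
Match found at i = 9.

k = 9


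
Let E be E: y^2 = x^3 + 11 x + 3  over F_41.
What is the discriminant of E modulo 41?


4 a^3 + 27 b^2 = 4*11^3 + 27*3^2 = 5324 + 243 = 5567
Delta = -16 * (5567) = -89072
Delta mod 41 = 21

Delta = 21 (mod 41)


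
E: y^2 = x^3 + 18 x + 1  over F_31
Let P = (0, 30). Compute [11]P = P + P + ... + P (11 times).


k = 11 = 1011_2 (binary, LSB first: 1101)
Double-and-add from P = (0, 30):
  bit 0 = 1: acc = O + (0, 30) = (0, 30)
  bit 1 = 1: acc = (0, 30) + (19, 17) = (22, 3)
  bit 2 = 0: acc unchanged = (22, 3)
  bit 3 = 1: acc = (22, 3) + (13, 18) = (16, 18)

11P = (16, 18)


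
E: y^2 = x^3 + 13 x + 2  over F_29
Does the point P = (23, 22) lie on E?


Check whether y^2 = x^3 + 13 x + 2 (mod 29) for (x, y) = (23, 22).
LHS: y^2 = 22^2 mod 29 = 20
RHS: x^3 + 13 x + 2 = 23^3 + 13*23 + 2 mod 29 = 27
LHS != RHS

No, not on the curve


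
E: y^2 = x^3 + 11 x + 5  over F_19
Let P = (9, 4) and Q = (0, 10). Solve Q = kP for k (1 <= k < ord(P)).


Enumerate multiples of P until we hit Q = (0, 10):
  1P = (9, 4)
  2P = (8, 4)
  3P = (2, 15)
  4P = (0, 9)
  5P = (15, 12)
  6P = (1, 13)
  7P = (7, 8)
  8P = (7, 11)
  9P = (1, 6)
  10P = (15, 7)
  11P = (0, 10)
Match found at i = 11.

k = 11


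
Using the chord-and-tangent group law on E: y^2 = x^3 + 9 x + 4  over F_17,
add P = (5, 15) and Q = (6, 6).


P != Q, so use the chord formula.
s = (y2 - y1) / (x2 - x1) = (8) / (1) mod 17 = 8
x3 = s^2 - x1 - x2 mod 17 = 8^2 - 5 - 6 = 2
y3 = s (x1 - x3) - y1 mod 17 = 8 * (5 - 2) - 15 = 9

P + Q = (2, 9)


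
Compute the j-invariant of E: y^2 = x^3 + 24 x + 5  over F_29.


Delta = -16(4 a^3 + 27 b^2) mod 29 = 13
-1728 * (4 a)^3 = -1728 * (4*24)^3 mod 29 = 19
j = 19 * 13^(-1) mod 29 = 26

j = 26 (mod 29)


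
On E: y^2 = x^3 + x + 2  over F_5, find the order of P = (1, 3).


Compute successive multiples of P until we hit O:
  1P = (1, 3)
  2P = (4, 0)
  3P = (1, 2)
  4P = O

ord(P) = 4


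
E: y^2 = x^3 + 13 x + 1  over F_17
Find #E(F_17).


For each x in F_17, count y with y^2 = x^3 + 13 x + 1 mod 17:
  x = 0: RHS = 1, y in [1, 16]  -> 2 point(s)
  x = 1: RHS = 15, y in [7, 10]  -> 2 point(s)
  x = 2: RHS = 1, y in [1, 16]  -> 2 point(s)
  x = 3: RHS = 16, y in [4, 13]  -> 2 point(s)
  x = 4: RHS = 15, y in [7, 10]  -> 2 point(s)
  x = 5: RHS = 4, y in [2, 15]  -> 2 point(s)
  x = 10: RHS = 9, y in [3, 14]  -> 2 point(s)
  x = 11: RHS = 13, y in [8, 9]  -> 2 point(s)
  x = 12: RHS = 15, y in [7, 10]  -> 2 point(s)
  x = 13: RHS = 4, y in [2, 15]  -> 2 point(s)
  x = 15: RHS = 1, y in [1, 16]  -> 2 point(s)
  x = 16: RHS = 4, y in [2, 15]  -> 2 point(s)
Affine points: 24. Add the point at infinity: total = 25.

#E(F_17) = 25


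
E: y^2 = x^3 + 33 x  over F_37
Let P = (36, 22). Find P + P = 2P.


Doubling: s = (3 x1^2 + a) / (2 y1)
s = (3*36^2 + 33) / (2*22) mod 37 = 21
x3 = s^2 - 2 x1 mod 37 = 21^2 - 2*36 = 36
y3 = s (x1 - x3) - y1 mod 37 = 21 * (36 - 36) - 22 = 15

2P = (36, 15)


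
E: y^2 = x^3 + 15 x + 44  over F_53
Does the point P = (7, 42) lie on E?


Check whether y^2 = x^3 + 15 x + 44 (mod 53) for (x, y) = (7, 42).
LHS: y^2 = 42^2 mod 53 = 15
RHS: x^3 + 15 x + 44 = 7^3 + 15*7 + 44 mod 53 = 15
LHS = RHS

Yes, on the curve


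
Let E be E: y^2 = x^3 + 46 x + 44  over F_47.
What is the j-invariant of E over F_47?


Delta = -16(4 a^3 + 27 b^2) mod 47 = 30
-1728 * (4 a)^3 = -1728 * (4*46)^3 mod 47 = 1
j = 1 * 30^(-1) mod 47 = 11

j = 11 (mod 47)


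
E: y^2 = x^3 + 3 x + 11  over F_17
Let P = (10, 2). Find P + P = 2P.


Doubling: s = (3 x1^2 + a) / (2 y1)
s = (3*10^2 + 3) / (2*2) mod 17 = 12
x3 = s^2 - 2 x1 mod 17 = 12^2 - 2*10 = 5
y3 = s (x1 - x3) - y1 mod 17 = 12 * (10 - 5) - 2 = 7

2P = (5, 7)


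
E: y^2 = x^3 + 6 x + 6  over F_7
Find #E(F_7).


For each x in F_7, count y with y^2 = x^3 + 6 x + 6 mod 7:
  x = 3: RHS = 2, y in [3, 4]  -> 2 point(s)
  x = 5: RHS = 0, y in [0]  -> 1 point(s)
Affine points: 3. Add the point at infinity: total = 4.

#E(F_7) = 4


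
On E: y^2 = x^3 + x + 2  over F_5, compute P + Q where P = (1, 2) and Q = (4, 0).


P != Q, so use the chord formula.
s = (y2 - y1) / (x2 - x1) = (3) / (3) mod 5 = 1
x3 = s^2 - x1 - x2 mod 5 = 1^2 - 1 - 4 = 1
y3 = s (x1 - x3) - y1 mod 5 = 1 * (1 - 1) - 2 = 3

P + Q = (1, 3)


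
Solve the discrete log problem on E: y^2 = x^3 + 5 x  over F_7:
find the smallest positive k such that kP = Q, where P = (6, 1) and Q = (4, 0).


Enumerate multiples of P until we hit Q = (4, 0):
  1P = (6, 1)
  2P = (4, 0)
Match found at i = 2.

k = 2


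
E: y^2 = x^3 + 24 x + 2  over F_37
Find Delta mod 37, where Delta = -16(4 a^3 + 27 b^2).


4 a^3 + 27 b^2 = 4*24^3 + 27*2^2 = 55296 + 108 = 55404
Delta = -16 * (55404) = -886464
Delta mod 37 = 19

Delta = 19 (mod 37)


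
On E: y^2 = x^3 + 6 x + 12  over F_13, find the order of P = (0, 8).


Compute successive multiples of P until we hit O:
  1P = (0, 8)
  2P = (4, 10)
  3P = (6, 2)
  4P = (8, 0)
  5P = (6, 11)
  6P = (4, 3)
  7P = (0, 5)
  8P = O

ord(P) = 8


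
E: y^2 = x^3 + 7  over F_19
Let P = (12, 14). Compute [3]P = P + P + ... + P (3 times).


k = 3 = 11_2 (binary, LSB first: 11)
Double-and-add from P = (12, 14):
  bit 0 = 1: acc = O + (12, 14) = (12, 14)
  bit 1 = 1: acc = (12, 14) + (0, 11) = (13, 0)

3P = (13, 0)


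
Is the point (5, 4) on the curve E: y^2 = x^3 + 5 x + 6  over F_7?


Check whether y^2 = x^3 + 5 x + 6 (mod 7) for (x, y) = (5, 4).
LHS: y^2 = 4^2 mod 7 = 2
RHS: x^3 + 5 x + 6 = 5^3 + 5*5 + 6 mod 7 = 2
LHS = RHS

Yes, on the curve


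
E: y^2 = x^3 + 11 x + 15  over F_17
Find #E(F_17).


For each x in F_17, count y with y^2 = x^3 + 11 x + 15 mod 17:
  x = 0: RHS = 15, y in [7, 10]  -> 2 point(s)
  x = 4: RHS = 4, y in [2, 15]  -> 2 point(s)
  x = 5: RHS = 8, y in [5, 12]  -> 2 point(s)
  x = 6: RHS = 8, y in [5, 12]  -> 2 point(s)
  x = 13: RHS = 9, y in [3, 14]  -> 2 point(s)
  x = 15: RHS = 2, y in [6, 11]  -> 2 point(s)
Affine points: 12. Add the point at infinity: total = 13.

#E(F_17) = 13


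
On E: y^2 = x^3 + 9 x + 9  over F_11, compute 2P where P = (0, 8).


k = 2 = 10_2 (binary, LSB first: 01)
Double-and-add from P = (0, 8):
  bit 0 = 0: acc unchanged = O
  bit 1 = 1: acc = O + (5, 5) = (5, 5)

2P = (5, 5)


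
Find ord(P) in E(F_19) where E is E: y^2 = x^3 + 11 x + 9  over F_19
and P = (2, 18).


Compute successive multiples of P until we hit O:
  1P = (2, 18)
  2P = (0, 16)
  3P = (18, 4)
  4P = (6, 14)
  5P = (12, 11)
  6P = (11, 13)
  7P = (11, 6)
  8P = (12, 8)
  ... (continuing to 13P)
  13P = O

ord(P) = 13


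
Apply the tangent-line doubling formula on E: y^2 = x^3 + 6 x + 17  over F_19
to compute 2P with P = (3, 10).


Doubling: s = (3 x1^2 + a) / (2 y1)
s = (3*3^2 + 6) / (2*10) mod 19 = 14
x3 = s^2 - 2 x1 mod 19 = 14^2 - 2*3 = 0
y3 = s (x1 - x3) - y1 mod 19 = 14 * (3 - 0) - 10 = 13

2P = (0, 13)


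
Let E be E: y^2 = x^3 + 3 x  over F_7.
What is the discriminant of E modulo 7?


4 a^3 + 27 b^2 = 4*3^3 + 27*0^2 = 108 + 0 = 108
Delta = -16 * (108) = -1728
Delta mod 7 = 1

Delta = 1 (mod 7)


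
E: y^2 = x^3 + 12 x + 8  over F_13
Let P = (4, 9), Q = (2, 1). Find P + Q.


P != Q, so use the chord formula.
s = (y2 - y1) / (x2 - x1) = (5) / (11) mod 13 = 4
x3 = s^2 - x1 - x2 mod 13 = 4^2 - 4 - 2 = 10
y3 = s (x1 - x3) - y1 mod 13 = 4 * (4 - 10) - 9 = 6

P + Q = (10, 6)


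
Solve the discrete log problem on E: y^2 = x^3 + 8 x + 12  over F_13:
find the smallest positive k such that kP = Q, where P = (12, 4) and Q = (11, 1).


Enumerate multiples of P until we hit Q = (11, 1):
  1P = (12, 4)
  2P = (11, 12)
  3P = (2, 7)
  4P = (0, 8)
  5P = (4, 2)
  6P = (6, 4)
  7P = (8, 9)
  8P = (10, 0)
  9P = (8, 4)
  10P = (6, 9)
  11P = (4, 11)
  12P = (0, 5)
  13P = (2, 6)
  14P = (11, 1)
Match found at i = 14.

k = 14


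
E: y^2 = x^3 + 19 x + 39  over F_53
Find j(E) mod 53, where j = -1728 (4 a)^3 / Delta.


Delta = -16(4 a^3 + 27 b^2) mod 53 = 45
-1728 * (4 a)^3 = -1728 * (4*19)^3 mod 53 = 47
j = 47 * 45^(-1) mod 53 = 14

j = 14 (mod 53)


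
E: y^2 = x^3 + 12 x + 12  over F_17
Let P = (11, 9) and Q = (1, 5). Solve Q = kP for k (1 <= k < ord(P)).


Enumerate multiples of P until we hit Q = (1, 5):
  1P = (11, 9)
  2P = (13, 6)
  3P = (8, 12)
  4P = (16, 13)
  5P = (9, 13)
  6P = (1, 5)
Match found at i = 6.

k = 6


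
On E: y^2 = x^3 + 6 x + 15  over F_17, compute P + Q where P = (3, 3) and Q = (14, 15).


P != Q, so use the chord formula.
s = (y2 - y1) / (x2 - x1) = (12) / (11) mod 17 = 15
x3 = s^2 - x1 - x2 mod 17 = 15^2 - 3 - 14 = 4
y3 = s (x1 - x3) - y1 mod 17 = 15 * (3 - 4) - 3 = 16

P + Q = (4, 16)


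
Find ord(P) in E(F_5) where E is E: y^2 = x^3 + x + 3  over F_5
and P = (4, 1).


Compute successive multiples of P until we hit O:
  1P = (4, 1)
  2P = (1, 0)
  3P = (4, 4)
  4P = O

ord(P) = 4


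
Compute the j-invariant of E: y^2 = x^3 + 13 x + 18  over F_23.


Delta = -16(4 a^3 + 27 b^2) mod 23 = 1
-1728 * (4 a)^3 = -1728 * (4*13)^3 mod 23 = 19
j = 19 * 1^(-1) mod 23 = 19

j = 19 (mod 23)


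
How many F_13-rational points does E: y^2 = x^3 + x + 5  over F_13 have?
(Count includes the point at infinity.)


For each x in F_13, count y with y^2 = x^3 + 1 x + 5 mod 13:
  x = 3: RHS = 9, y in [3, 10]  -> 2 point(s)
  x = 7: RHS = 4, y in [2, 11]  -> 2 point(s)
  x = 10: RHS = 1, y in [1, 12]  -> 2 point(s)
  x = 12: RHS = 3, y in [4, 9]  -> 2 point(s)
Affine points: 8. Add the point at infinity: total = 9.

#E(F_13) = 9


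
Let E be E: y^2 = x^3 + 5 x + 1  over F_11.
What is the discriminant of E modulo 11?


4 a^3 + 27 b^2 = 4*5^3 + 27*1^2 = 500 + 27 = 527
Delta = -16 * (527) = -8432
Delta mod 11 = 5

Delta = 5 (mod 11)


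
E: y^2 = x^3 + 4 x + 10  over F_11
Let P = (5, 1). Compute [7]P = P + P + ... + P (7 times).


k = 7 = 111_2 (binary, LSB first: 111)
Double-and-add from P = (5, 1):
  bit 0 = 1: acc = O + (5, 1) = (5, 1)
  bit 1 = 1: acc = (5, 1) + (2, 2) = (9, 4)
  bit 2 = 1: acc = (9, 4) + (1, 2) = (10, 4)

7P = (10, 4)


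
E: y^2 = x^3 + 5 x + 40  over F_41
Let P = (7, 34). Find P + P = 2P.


Doubling: s = (3 x1^2 + a) / (2 y1)
s = (3*7^2 + 5) / (2*34) mod 41 = 36
x3 = s^2 - 2 x1 mod 41 = 36^2 - 2*7 = 11
y3 = s (x1 - x3) - y1 mod 41 = 36 * (7 - 11) - 34 = 27

2P = (11, 27)


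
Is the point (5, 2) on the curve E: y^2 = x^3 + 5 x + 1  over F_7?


Check whether y^2 = x^3 + 5 x + 1 (mod 7) for (x, y) = (5, 2).
LHS: y^2 = 2^2 mod 7 = 4
RHS: x^3 + 5 x + 1 = 5^3 + 5*5 + 1 mod 7 = 4
LHS = RHS

Yes, on the curve


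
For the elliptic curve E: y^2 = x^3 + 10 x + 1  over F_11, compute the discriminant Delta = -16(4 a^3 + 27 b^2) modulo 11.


4 a^3 + 27 b^2 = 4*10^3 + 27*1^2 = 4000 + 27 = 4027
Delta = -16 * (4027) = -64432
Delta mod 11 = 6

Delta = 6 (mod 11)


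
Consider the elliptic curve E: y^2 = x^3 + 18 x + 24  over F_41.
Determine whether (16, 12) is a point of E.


Check whether y^2 = x^3 + 18 x + 24 (mod 41) for (x, y) = (16, 12).
LHS: y^2 = 12^2 mod 41 = 21
RHS: x^3 + 18 x + 24 = 16^3 + 18*16 + 24 mod 41 = 21
LHS = RHS

Yes, on the curve


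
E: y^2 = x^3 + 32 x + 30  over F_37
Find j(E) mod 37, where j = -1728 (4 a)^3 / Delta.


Delta = -16(4 a^3 + 27 b^2) mod 37 = 4
-1728 * (4 a)^3 = -1728 * (4*32)^3 mod 37 = 23
j = 23 * 4^(-1) mod 37 = 15

j = 15 (mod 37)


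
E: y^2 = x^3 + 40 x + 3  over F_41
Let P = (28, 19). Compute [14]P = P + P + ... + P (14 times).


k = 14 = 1110_2 (binary, LSB first: 0111)
Double-and-add from P = (28, 19):
  bit 0 = 0: acc unchanged = O
  bit 1 = 1: acc = O + (25, 8) = (25, 8)
  bit 2 = 1: acc = (25, 8) + (30, 6) = (37, 5)
  bit 3 = 1: acc = (37, 5) + (38, 26) = (38, 15)

14P = (38, 15)


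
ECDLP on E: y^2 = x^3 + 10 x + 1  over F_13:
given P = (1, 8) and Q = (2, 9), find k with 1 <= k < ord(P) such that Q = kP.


Enumerate multiples of P until we hit Q = (2, 9):
  1P = (1, 8)
  2P = (11, 5)
  3P = (2, 4)
  4P = (0, 1)
  5P = (9, 1)
  6P = (6, 11)
  7P = (10, 10)
  8P = (12, 4)
  9P = (4, 12)
  10P = (4, 1)
  11P = (12, 9)
  12P = (10, 3)
  13P = (6, 2)
  14P = (9, 12)
  15P = (0, 12)
  16P = (2, 9)
Match found at i = 16.

k = 16


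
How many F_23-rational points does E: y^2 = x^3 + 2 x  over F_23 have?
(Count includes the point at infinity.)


For each x in F_23, count y with y^2 = x^3 + 2 x + 0 mod 23:
  x = 0: RHS = 0, y in [0]  -> 1 point(s)
  x = 1: RHS = 3, y in [7, 16]  -> 2 point(s)
  x = 2: RHS = 12, y in [9, 14]  -> 2 point(s)
  x = 4: RHS = 3, y in [7, 16]  -> 2 point(s)
  x = 7: RHS = 12, y in [9, 14]  -> 2 point(s)
  x = 10: RHS = 8, y in [10, 13]  -> 2 point(s)
  x = 12: RHS = 4, y in [2, 21]  -> 2 point(s)
  x = 14: RHS = 12, y in [9, 14]  -> 2 point(s)
  x = 15: RHS = 1, y in [1, 22]  -> 2 point(s)
  x = 17: RHS = 2, y in [5, 18]  -> 2 point(s)
  x = 18: RHS = 3, y in [7, 16]  -> 2 point(s)
  x = 20: RHS = 13, y in [6, 17]  -> 2 point(s)
Affine points: 23. Add the point at infinity: total = 24.

#E(F_23) = 24


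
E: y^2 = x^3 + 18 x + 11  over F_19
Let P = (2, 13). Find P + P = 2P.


Doubling: s = (3 x1^2 + a) / (2 y1)
s = (3*2^2 + 18) / (2*13) mod 19 = 7
x3 = s^2 - 2 x1 mod 19 = 7^2 - 2*2 = 7
y3 = s (x1 - x3) - y1 mod 19 = 7 * (2 - 7) - 13 = 9

2P = (7, 9)


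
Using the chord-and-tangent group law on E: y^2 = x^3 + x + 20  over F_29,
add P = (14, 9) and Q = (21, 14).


P != Q, so use the chord formula.
s = (y2 - y1) / (x2 - x1) = (5) / (7) mod 29 = 9
x3 = s^2 - x1 - x2 mod 29 = 9^2 - 14 - 21 = 17
y3 = s (x1 - x3) - y1 mod 29 = 9 * (14 - 17) - 9 = 22

P + Q = (17, 22)


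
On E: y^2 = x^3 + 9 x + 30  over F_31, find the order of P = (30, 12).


Compute successive multiples of P until we hit O:
  1P = (30, 12)
  2P = (10, 29)
  3P = (29, 29)
  4P = (13, 9)
  5P = (23, 2)
  6P = (18, 14)
  7P = (8, 5)
  8P = (7, 8)
  ... (continuing to 29P)
  29P = O

ord(P) = 29


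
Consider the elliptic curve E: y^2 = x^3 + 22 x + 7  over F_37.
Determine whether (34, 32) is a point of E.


Check whether y^2 = x^3 + 22 x + 7 (mod 37) for (x, y) = (34, 32).
LHS: y^2 = 32^2 mod 37 = 25
RHS: x^3 + 22 x + 7 = 34^3 + 22*34 + 7 mod 37 = 25
LHS = RHS

Yes, on the curve


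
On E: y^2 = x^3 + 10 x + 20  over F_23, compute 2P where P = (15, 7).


Doubling: s = (3 x1^2 + a) / (2 y1)
s = (3*15^2 + 10) / (2*7) mod 23 = 21
x3 = s^2 - 2 x1 mod 23 = 21^2 - 2*15 = 20
y3 = s (x1 - x3) - y1 mod 23 = 21 * (15 - 20) - 7 = 3

2P = (20, 3)


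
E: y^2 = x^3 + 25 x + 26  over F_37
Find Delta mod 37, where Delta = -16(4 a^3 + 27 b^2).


4 a^3 + 27 b^2 = 4*25^3 + 27*26^2 = 62500 + 18252 = 80752
Delta = -16 * (80752) = -1292032
Delta mod 37 = 8

Delta = 8 (mod 37)


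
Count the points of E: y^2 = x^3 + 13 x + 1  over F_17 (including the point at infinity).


For each x in F_17, count y with y^2 = x^3 + 13 x + 1 mod 17:
  x = 0: RHS = 1, y in [1, 16]  -> 2 point(s)
  x = 1: RHS = 15, y in [7, 10]  -> 2 point(s)
  x = 2: RHS = 1, y in [1, 16]  -> 2 point(s)
  x = 3: RHS = 16, y in [4, 13]  -> 2 point(s)
  x = 4: RHS = 15, y in [7, 10]  -> 2 point(s)
  x = 5: RHS = 4, y in [2, 15]  -> 2 point(s)
  x = 10: RHS = 9, y in [3, 14]  -> 2 point(s)
  x = 11: RHS = 13, y in [8, 9]  -> 2 point(s)
  x = 12: RHS = 15, y in [7, 10]  -> 2 point(s)
  x = 13: RHS = 4, y in [2, 15]  -> 2 point(s)
  x = 15: RHS = 1, y in [1, 16]  -> 2 point(s)
  x = 16: RHS = 4, y in [2, 15]  -> 2 point(s)
Affine points: 24. Add the point at infinity: total = 25.

#E(F_17) = 25
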